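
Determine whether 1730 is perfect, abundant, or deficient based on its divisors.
deficient

Proper divisors of 1730: sum = 1 + 2 + 5 + 10 + 173 + 346 + 865 = 1402
Since 1402 < 1730, 1730 is deficient.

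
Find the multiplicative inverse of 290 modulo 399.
194

gcd(290, 399) = 1, so the inverse exists.
Extended Euclidean algorithm on (399, 290):
399 = 1 × 290 + 109  ⟹  109 = (1)·399 + (-1)·290
290 = 2 × 109 + 72  ⟹  72 = (-2)·399 + (3)·290
109 = 1 × 72 + 37  ⟹  37 = (3)·399 + (-4)·290
72 = 1 × 37 + 35  ⟹  35 = (-5)·399 + (7)·290
37 = 1 × 35 + 2  ⟹  2 = (8)·399 + (-11)·290
35 = 17 × 2 + 1  ⟹  1 = (-141)·399 + (194)·290
So (194)·290 ≡ 1 (mod 399), i.e. 290^(-1) ≡ 194 (mod 399).
Check: 290 × 194 = 56260 ≡ 1 (mod 399)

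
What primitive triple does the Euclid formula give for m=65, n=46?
(2109, 5980, 6341)

Euclid's formula: a = m² - n², b = 2mn, c = m² + n²
m = 65, n = 46
a = 65² - 46² = 4225 - 2116 = 2109
b = 2 × 65 × 46 = 5980
c = 65² + 46² = 4225 + 2116 = 6341
Verification: 2109² + 5980² = 4447881 + 35760400 = 40208281 = 6341² ✓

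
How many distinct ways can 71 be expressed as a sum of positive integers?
4697205

p(n) counts ways to write n as a sum of positive integers (order ignored).
Euler's pentagonal recurrence: p(k) = p(k-1) + p(k-2) - p(k-5) - p(k-7) + p(k-12) + p(k-15) - ... (offsets j(3j∓1)/2, signs ++--, p(0)=1, p(<0)=0).
DP table for k = 0..70: p(0)=1, p(1)=1, p(2)=2, p(3)=3, p(4)=5, p(5)=7, p(6)=11, p(7)=15, p(8)=22, p(9)=30, p(10)=42, p(11)=56, p(12)=77, p(13)=101, p(14)=135, p(15)=176, p(16)=231, p(17)=297, p(18)=385, p(19)=490, p(20)=627, p(21)=792, p(22)=1002, p(23)=1255, p(24)=1575, p(25)=1958, p(26)=2436, p(27)=3010, p(28)=3718, p(29)=4565, p(30)=5604, p(31)=6842, p(32)=8349, p(33)=10143, p(34)=12310, p(35)=14883, p(36)=17977, p(37)=21637, p(38)=26015, p(39)=31185, p(40)=37338, p(41)=44583, p(42)=53174, p(43)=63261, p(44)=75175, p(45)=89134, p(46)=105558, p(47)=124754, p(48)=147273, p(49)=173525, p(50)=204226, p(51)=239943, p(52)=281589, p(53)=329931, p(54)=386155, p(55)=451276, p(56)=526823, p(57)=614154, p(58)=715220, p(59)=831820, p(60)=966467, p(61)=1121505, p(62)=1300156, p(63)=1505499, p(64)=1741630, p(65)=2012558, p(66)=2323520, p(67)=2679689, p(68)=3087735, p(69)=3554345, p(70)=4087968.
Final step: p(71) = p(70) + p(69) - p(66) - p(64) + p(59) + p(56) - p(49) - p(45) + p(36) + p(31) - p(20) - p(14) + p(1)
= 4087968 + 3554345 - 2323520 - 1741630 + 831820 + 526823 - 173525 - 89134 + 17977 + 6842 - 627 - 135 + 1
= 4697205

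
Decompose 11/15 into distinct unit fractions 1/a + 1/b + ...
1/2 + 1/5 + 1/30

Greedy algorithm:
11/15: ceiling(15/11) = 2, use 1/2
7/30: ceiling(30/7) = 5, use 1/5
1/30: ceiling(30/1) = 30, use 1/30
Result: 11/15 = 1/2 + 1/5 + 1/30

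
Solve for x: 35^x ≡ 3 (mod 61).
6

Baby-step giant-step with step n = ⌈√61⌉ = 8.
Baby steps 35^j mod 61 (j:value) for j=0..7: 0:1, 1:35, 2:5, 3:53, 4:25, 5:21, 6:3, 7:44.
h = 3 is already in the table at j=6, so x = 6.
Check: 35^6 ≡ 3 (mod 61).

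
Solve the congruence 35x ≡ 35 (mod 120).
x ≡ 1 (mod 24)

gcd(35, 120) = 5, which divides 35, so solutions exist.
Divide through by 5: 7x ≡ 7 (mod 24).
Find 7^(-1) mod 24 by the extended Euclidean algorithm:
24 = 3 × 7 + 3  ⟹  3 = (1)·24 + (-3)·7
7 = 2 × 3 + 1  ⟹  1 = (-2)·24 + (7)·7
So (7)·7 ≡ 1 (mod 24), i.e. 7^(-1) ≡ 7 (mod 24).
x ≡ 7 × 7 = 49 ≡ 1 (mod 24).
Check: 35 × 1 = 35 ≡ 35 (mod 120).
x ≡ 1 (mod 24), giving 5 solutions mod 120.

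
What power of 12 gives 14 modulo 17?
13

Baby-step giant-step with step n = ⌈√17⌉ = 5.
Baby steps 12^j mod 17 (j:value) for j=0..4: 0:1, 1:12, 2:8, 3:11, 4:13.
Giant-step multiplier: 12^(-5) ≡ 12^(16-5) = 12^11 ≡ 6 (mod 17).
Giant steps γ_i = 14·6^i mod 17: γ_0=14, γ_1=16, γ_2=11 (in table at j=3).
x = i·n + j = 2·5 + 3 = 13.
Check: 12^13 ≡ 14 (mod 17).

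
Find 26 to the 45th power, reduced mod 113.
11

Repeated squaring. Binary of 45 = 101101.
26^1 ≡ 26 (mod 113); 26^2 ≡ 111 (mod 113); 26^4 ≡ 4 (mod 113); 26^8 ≡ 16 (mod 113); 26^16 ≡ 30 (mod 113); 26^32 ≡ 109 (mod 113)
26^45 = 26^1 × 26^4 × 26^8 × 26^32 ≡ 11 (mod 113)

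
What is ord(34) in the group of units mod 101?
100

101 is prime, so ord(34) divides φ(101) = 100.
Divisors of 100: 1, 2, 4, 5, 10, 20, 25, 50, 100.
Repeated squaring: 34^1 ≡ 34, 34^2 ≡ 45, 34^4 ≡ 5, 34^8 ≡ 25, 34^16 ≡ 19, 34^32 ≡ 58, 34^64 ≡ 31 (mod 101).
Test 34^d mod 101 for each divisor d in increasing order:
34^1 ≡ 34
34^2 ≡ 45
34^4 ≡ 5
34^5 = 34^4·34^1 ≡ 69
34^10 = 34^8·34^2 ≡ 14
34^20 = 34^16·34^4 ≡ 95
34^25 = 34^16·34^8·34^1 ≡ 91
34^50 = 34^32·34^16·34^2 ≡ 100
34^100 = 34^64·34^32·34^4 ≡ 1  ← first divisor giving 1
The order is 100.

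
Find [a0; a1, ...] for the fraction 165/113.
[1; 2, 5, 1, 3, 2]

Euclidean algorithm steps:
165 = 1 × 113 + 52
113 = 2 × 52 + 9
52 = 5 × 9 + 7
9 = 1 × 7 + 2
7 = 3 × 2 + 1
2 = 2 × 1 + 0
Continued fraction: [1; 2, 5, 1, 3, 2]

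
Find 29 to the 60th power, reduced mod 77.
1

Repeated squaring. Binary of 60 = 111100.
29^1 ≡ 29 (mod 77); 29^2 ≡ 71 (mod 77); 29^4 ≡ 36 (mod 77); 29^8 ≡ 64 (mod 77); 29^16 ≡ 15 (mod 77); 29^32 ≡ 71 (mod 77)
29^60 = 29^4 × 29^8 × 29^16 × 29^32 ≡ 1 (mod 77)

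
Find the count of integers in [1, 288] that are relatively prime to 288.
96

288 = 2^5 × 3^2
φ(n) = n × ∏(1 - 1/p) for each prime p dividing n
φ(288) = 288 × (1 - 1/2) × (1 - 1/3) = 96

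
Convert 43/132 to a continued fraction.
[0; 3, 14, 3]

Euclidean algorithm steps:
43 = 0 × 132 + 43
132 = 3 × 43 + 3
43 = 14 × 3 + 1
3 = 3 × 1 + 0
Continued fraction: [0; 3, 14, 3]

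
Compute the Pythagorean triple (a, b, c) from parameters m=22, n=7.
(435, 308, 533)

Euclid's formula: a = m² - n², b = 2mn, c = m² + n²
m = 22, n = 7
a = 22² - 7² = 484 - 49 = 435
b = 2 × 22 × 7 = 308
c = 22² + 7² = 484 + 49 = 533
Verification: 435² + 308² = 189225 + 94864 = 284089 = 533² ✓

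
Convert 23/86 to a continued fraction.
[0; 3, 1, 2, 1, 5]

Euclidean algorithm steps:
23 = 0 × 86 + 23
86 = 3 × 23 + 17
23 = 1 × 17 + 6
17 = 2 × 6 + 5
6 = 1 × 5 + 1
5 = 5 × 1 + 0
Continued fraction: [0; 3, 1, 2, 1, 5]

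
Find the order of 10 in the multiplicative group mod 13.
6

13 is prime, so ord(10) divides φ(13) = 12.
Divisors of 12: 1, 2, 3, 4, 6, 12.
Repeated squaring: 10^1 ≡ 10, 10^2 ≡ 9, 10^4 ≡ 3, 10^8 ≡ 9 (mod 13).
Test 10^d mod 13 for each divisor d in increasing order:
10^1 ≡ 10
10^2 ≡ 9
10^3 = 10^2·10^1 ≡ 12
10^4 ≡ 3
10^6 = 10^4·10^2 ≡ 1  ← first divisor giving 1
The order is 6.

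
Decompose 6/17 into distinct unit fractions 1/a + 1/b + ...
1/3 + 1/51

Greedy algorithm:
6/17: ceiling(17/6) = 3, use 1/3
1/51: ceiling(51/1) = 51, use 1/51
Result: 6/17 = 1/3 + 1/51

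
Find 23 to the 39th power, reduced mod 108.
71

Repeated squaring. Binary of 39 = 100111.
23^1 ≡ 23 (mod 108); 23^2 ≡ 97 (mod 108); 23^4 ≡ 13 (mod 108); 23^8 ≡ 61 (mod 108); 23^16 ≡ 49 (mod 108); 23^32 ≡ 25 (mod 108)
23^39 = 23^1 × 23^2 × 23^4 × 23^32 ≡ 71 (mod 108)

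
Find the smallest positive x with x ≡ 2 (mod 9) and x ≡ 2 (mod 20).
2

Using Chinese Remainder Theorem:
M = 9 × 20 = 180
M1 = 20, M2 = 9
y1 = 20^(-1) mod 9 = 5
y2 = 9^(-1) mod 20 = 9
x = (2×20×5 + 2×9×9) mod 180 = 2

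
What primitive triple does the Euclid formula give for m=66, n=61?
(635, 8052, 8077)

Euclid's formula: a = m² - n², b = 2mn, c = m² + n²
m = 66, n = 61
a = 66² - 61² = 4356 - 3721 = 635
b = 2 × 66 × 61 = 8052
c = 66² + 61² = 4356 + 3721 = 8077
Verification: 635² + 8052² = 403225 + 64834704 = 65237929 = 8077² ✓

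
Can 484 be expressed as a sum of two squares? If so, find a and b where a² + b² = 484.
0² + 22² (a=0, b=22)

Factorization: 484 = 2^2 × 11^2
By Fermat: n is sum of two squares iff every prime p ≡ 3 (mod 4) appears to even power.
All primes ≡ 3 (mod 4) appear to even power.
Search a = 0, 1, 2, … for 484 - a² a perfect square: first hit at a = 0: 484 - 0 = 484 = 22².
484 = 0² + 22² = 0 + 484 ✓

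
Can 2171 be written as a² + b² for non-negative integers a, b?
Not possible

Factorization: 2171 = 13 × 167
By Fermat: n is sum of two squares iff every prime p ≡ 3 (mod 4) appears to even power.
Prime(s) ≡ 3 (mod 4) with odd exponent: [(167, 1)]
Therefore 2171 cannot be expressed as a² + b².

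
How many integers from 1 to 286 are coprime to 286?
120

286 = 2 × 11 × 13
φ(n) = n × ∏(1 - 1/p) for each prime p dividing n
φ(286) = 286 × (1 - 1/2) × (1 - 1/11) × (1 - 1/13) = 120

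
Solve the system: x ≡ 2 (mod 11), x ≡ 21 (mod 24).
189

Using Chinese Remainder Theorem:
M = 11 × 24 = 264
M1 = 24, M2 = 11
y1 = 24^(-1) mod 11 = 6
y2 = 11^(-1) mod 24 = 11
x = (2×24×6 + 21×11×11) mod 264 = 189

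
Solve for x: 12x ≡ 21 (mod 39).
x ≡ 5 (mod 13)

gcd(12, 39) = 3, which divides 21, so solutions exist.
Divide through by 3: 4x ≡ 7 (mod 13).
Find 4^(-1) mod 13 by the extended Euclidean algorithm:
13 = 3 × 4 + 1  ⟹  1 = (1)·13 + (-3)·4
So (-3)·4 ≡ 1 (mod 13), i.e. 4^(-1) ≡ -3 ≡ 10 (mod 13).
x ≡ 10 × 7 = 70 ≡ 5 (mod 13).
Check: 12 × 5 = 60 ≡ 21 (mod 39).
x ≡ 5 (mod 13), giving 3 solutions mod 39.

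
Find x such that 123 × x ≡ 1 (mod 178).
55

gcd(123, 178) = 1, so the inverse exists.
Extended Euclidean algorithm on (178, 123):
178 = 1 × 123 + 55  ⟹  55 = (1)·178 + (-1)·123
123 = 2 × 55 + 13  ⟹  13 = (-2)·178 + (3)·123
55 = 4 × 13 + 3  ⟹  3 = (9)·178 + (-13)·123
13 = 4 × 3 + 1  ⟹  1 = (-38)·178 + (55)·123
So (55)·123 ≡ 1 (mod 178), i.e. 123^(-1) ≡ 55 (mod 178).
Check: 123 × 55 = 6765 ≡ 1 (mod 178)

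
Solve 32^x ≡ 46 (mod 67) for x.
19

Baby-step giant-step with step n = ⌈√67⌉ = 9.
Baby steps 32^j mod 67 (j:value) for j=0..8: 0:1, 1:32, 2:19, 3:5, 4:26, 5:28, 6:25, 7:63, 8:6.
Giant-step multiplier: 32^(-9) ≡ 32^(66-9) = 32^57 ≡ 52 (mod 67).
Giant steps γ_i = 46·52^i mod 67: γ_0=46, γ_1=47, γ_2=32 (in table at j=1).
x = i·n + j = 2·9 + 1 = 19.
Check: 32^19 ≡ 46 (mod 67).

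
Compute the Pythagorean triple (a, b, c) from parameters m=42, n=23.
(1235, 1932, 2293)

Euclid's formula: a = m² - n², b = 2mn, c = m² + n²
m = 42, n = 23
a = 42² - 23² = 1764 - 529 = 1235
b = 2 × 42 × 23 = 1932
c = 42² + 23² = 1764 + 529 = 2293
Verification: 1235² + 1932² = 1525225 + 3732624 = 5257849 = 2293² ✓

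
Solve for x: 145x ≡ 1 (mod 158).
85

gcd(145, 158) = 1, so the inverse exists.
Extended Euclidean algorithm on (158, 145):
158 = 1 × 145 + 13  ⟹  13 = (1)·158 + (-1)·145
145 = 11 × 13 + 2  ⟹  2 = (-11)·158 + (12)·145
13 = 6 × 2 + 1  ⟹  1 = (67)·158 + (-73)·145
So (-73)·145 ≡ 1 (mod 158), i.e. 145^(-1) ≡ -73 ≡ 85 (mod 158).
Check: 145 × 85 = 12325 ≡ 1 (mod 158)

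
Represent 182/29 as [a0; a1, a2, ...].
[6; 3, 1, 1, 1, 2]

Euclidean algorithm steps:
182 = 6 × 29 + 8
29 = 3 × 8 + 5
8 = 1 × 5 + 3
5 = 1 × 3 + 2
3 = 1 × 2 + 1
2 = 2 × 1 + 0
Continued fraction: [6; 3, 1, 1, 1, 2]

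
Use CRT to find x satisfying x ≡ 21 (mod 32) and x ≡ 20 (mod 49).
853

Using Chinese Remainder Theorem:
M = 32 × 49 = 1568
M1 = 49, M2 = 32
y1 = 49^(-1) mod 32 = 17
y2 = 32^(-1) mod 49 = 23
x = (21×49×17 + 20×32×23) mod 1568 = 853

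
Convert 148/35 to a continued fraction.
[4; 4, 2, 1, 2]

Euclidean algorithm steps:
148 = 4 × 35 + 8
35 = 4 × 8 + 3
8 = 2 × 3 + 2
3 = 1 × 2 + 1
2 = 2 × 1 + 0
Continued fraction: [4; 4, 2, 1, 2]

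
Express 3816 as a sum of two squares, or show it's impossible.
30² + 54² (a=30, b=54)

Factorization: 3816 = 2^3 × 3^2 × 53
By Fermat: n is sum of two squares iff every prime p ≡ 3 (mod 4) appears to even power.
All primes ≡ 3 (mod 4) appear to even power.
Search a = 0, 1, 2, … for 3816 - a² a perfect square: first hit at a = 30: 3816 - 900 = 2916 = 54².
3816 = 30² + 54² = 900 + 2916 ✓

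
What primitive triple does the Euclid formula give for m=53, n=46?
(693, 4876, 4925)

Euclid's formula: a = m² - n², b = 2mn, c = m² + n²
m = 53, n = 46
a = 53² - 46² = 2809 - 2116 = 693
b = 2 × 53 × 46 = 4876
c = 53² + 46² = 2809 + 2116 = 4925
Verification: 693² + 4876² = 480249 + 23775376 = 24255625 = 4925² ✓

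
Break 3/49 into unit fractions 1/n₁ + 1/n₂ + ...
1/17 + 1/417 + 1/347361

Greedy algorithm:
3/49: ceiling(49/3) = 17, use 1/17
2/833: ceiling(833/2) = 417, use 1/417
1/347361: ceiling(347361/1) = 347361, use 1/347361
Result: 3/49 = 1/17 + 1/417 + 1/347361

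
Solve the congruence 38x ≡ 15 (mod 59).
x ≡ 33 (mod 59)

gcd(38, 59) = 1, which divides 15, so solutions exist.
Find 38^(-1) mod 59 by the extended Euclidean algorithm:
59 = 1 × 38 + 21  ⟹  21 = (1)·59 + (-1)·38
38 = 1 × 21 + 17  ⟹  17 = (-1)·59 + (2)·38
21 = 1 × 17 + 4  ⟹  4 = (2)·59 + (-3)·38
17 = 4 × 4 + 1  ⟹  1 = (-9)·59 + (14)·38
So (14)·38 ≡ 1 (mod 59), i.e. 38^(-1) ≡ 14 (mod 59).
x ≡ 14 × 15 = 210 ≡ 33 (mod 59).
Check: 38 × 33 = 1254 ≡ 15 (mod 59).
Unique solution: x ≡ 33 (mod 59)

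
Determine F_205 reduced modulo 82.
5

Matrix identity: Q^n = [[F_(n+1), F_n], [F_n, F_(n-1)]] with Q = [[1,1],[1,0]].
n = 205 = 11001101₂. Square-and-multiply, entries mod 82:
Q^1 = [[1,1],[1,0]]
Q^3 = (Q^1)²·Q = [[3,2],[2,1]]
Q^6 = (Q^3)² = [[13,8],[8,5]]
Q^12 = (Q^6)² = [[69,62],[62,7]]
Q^25 = (Q^12)²·Q = [[33,77],[77,38]]
Q^51 = (Q^25)²·Q = [[21,48],[48,55]]
Q^102 = (Q^51)² = [[39,40],[40,81]]
Q^205 = (Q^102)²·Q = [[49,5],[5,44]]
F_205 mod 82 = Q^205[0][1] = 5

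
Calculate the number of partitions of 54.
386155

p(n) counts ways to write n as a sum of positive integers (order ignored).
Euler's pentagonal recurrence: p(k) = p(k-1) + p(k-2) - p(k-5) - p(k-7) + p(k-12) + p(k-15) - ... (offsets j(3j∓1)/2, signs ++--, p(0)=1, p(<0)=0).
DP table for k = 0..53: p(0)=1, p(1)=1, p(2)=2, p(3)=3, p(4)=5, p(5)=7, p(6)=11, p(7)=15, p(8)=22, p(9)=30, p(10)=42, p(11)=56, p(12)=77, p(13)=101, p(14)=135, p(15)=176, p(16)=231, p(17)=297, p(18)=385, p(19)=490, p(20)=627, p(21)=792, p(22)=1002, p(23)=1255, p(24)=1575, p(25)=1958, p(26)=2436, p(27)=3010, p(28)=3718, p(29)=4565, p(30)=5604, p(31)=6842, p(32)=8349, p(33)=10143, p(34)=12310, p(35)=14883, p(36)=17977, p(37)=21637, p(38)=26015, p(39)=31185, p(40)=37338, p(41)=44583, p(42)=53174, p(43)=63261, p(44)=75175, p(45)=89134, p(46)=105558, p(47)=124754, p(48)=147273, p(49)=173525, p(50)=204226, p(51)=239943, p(52)=281589, p(53)=329931.
Final step: p(54) = p(53) + p(52) - p(49) - p(47) + p(42) + p(39) - p(32) - p(28) + p(19) + p(14) - p(3)
= 329931 + 281589 - 173525 - 124754 + 53174 + 31185 - 8349 - 3718 + 490 + 135 - 3
= 386155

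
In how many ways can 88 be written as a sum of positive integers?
44108109

p(n) counts ways to write n as a sum of positive integers (order ignored).
Euler's pentagonal recurrence: p(k) = p(k-1) + p(k-2) - p(k-5) - p(k-7) + p(k-12) + p(k-15) - ... (offsets j(3j∓1)/2, signs ++--, p(0)=1, p(<0)=0).
DP table for k = 0..87: p(0)=1, p(1)=1, p(2)=2, p(3)=3, p(4)=5, p(5)=7, p(6)=11, p(7)=15, p(8)=22, p(9)=30, p(10)=42, p(11)=56, p(12)=77, p(13)=101, p(14)=135, p(15)=176, p(16)=231, p(17)=297, p(18)=385, p(19)=490, p(20)=627, p(21)=792, p(22)=1002, p(23)=1255, p(24)=1575, p(25)=1958, p(26)=2436, p(27)=3010, p(28)=3718, p(29)=4565, p(30)=5604, p(31)=6842, p(32)=8349, p(33)=10143, p(34)=12310, p(35)=14883, p(36)=17977, p(37)=21637, p(38)=26015, p(39)=31185, p(40)=37338, p(41)=44583, p(42)=53174, p(43)=63261, p(44)=75175, p(45)=89134, p(46)=105558, p(47)=124754, p(48)=147273, p(49)=173525, p(50)=204226, p(51)=239943, p(52)=281589, p(53)=329931, p(54)=386155, p(55)=451276, p(56)=526823, p(57)=614154, p(58)=715220, p(59)=831820, p(60)=966467, p(61)=1121505, p(62)=1300156, p(63)=1505499, p(64)=1741630, p(65)=2012558, p(66)=2323520, p(67)=2679689, p(68)=3087735, p(69)=3554345, p(70)=4087968, p(71)=4697205, p(72)=5392783, p(73)=6185689, p(74)=7089500, p(75)=8118264, p(76)=9289091, p(77)=10619863, p(78)=12132164, p(79)=13848650, p(80)=15796476, p(81)=18004327, p(82)=20506255, p(83)=23338469, p(84)=26543660, p(85)=30167357, p(86)=34262962, p(87)=38887673.
Final step: p(88) = p(87) + p(86) - p(83) - p(81) + p(76) + p(73) - p(66) - p(62) + p(53) + p(48) - p(37) - p(31) + p(18) + p(11)
= 38887673 + 34262962 - 23338469 - 18004327 + 9289091 + 6185689 - 2323520 - 1300156 + 329931 + 147273 - 21637 - 6842 + 385 + 56
= 44108109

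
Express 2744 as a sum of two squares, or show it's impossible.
Not possible

Factorization: 2744 = 2^3 × 7^3
By Fermat: n is sum of two squares iff every prime p ≡ 3 (mod 4) appears to even power.
Prime(s) ≡ 3 (mod 4) with odd exponent: [(7, 3)]
Therefore 2744 cannot be expressed as a² + b².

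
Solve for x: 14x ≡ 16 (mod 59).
x ≡ 18 (mod 59)

gcd(14, 59) = 1, which divides 16, so solutions exist.
Find 14^(-1) mod 59 by the extended Euclidean algorithm:
59 = 4 × 14 + 3  ⟹  3 = (1)·59 + (-4)·14
14 = 4 × 3 + 2  ⟹  2 = (-4)·59 + (17)·14
3 = 1 × 2 + 1  ⟹  1 = (5)·59 + (-21)·14
So (-21)·14 ≡ 1 (mod 59), i.e. 14^(-1) ≡ -21 ≡ 38 (mod 59).
x ≡ 38 × 16 = 608 ≡ 18 (mod 59).
Check: 14 × 18 = 252 ≡ 16 (mod 59).
Unique solution: x ≡ 18 (mod 59)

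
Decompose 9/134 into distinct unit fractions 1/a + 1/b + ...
1/15 + 1/2010

Greedy algorithm:
9/134: ceiling(134/9) = 15, use 1/15
1/2010: ceiling(2010/1) = 2010, use 1/2010
Result: 9/134 = 1/15 + 1/2010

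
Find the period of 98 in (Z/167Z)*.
83

167 is prime, so ord(98) divides φ(167) = 166.
Divisors of 166: 1, 2, 83, 166.
Repeated squaring: 98^1 ≡ 98, 98^2 ≡ 85, 98^4 ≡ 44, 98^8 ≡ 99, 98^16 ≡ 115, 98^32 ≡ 32, 98^64 ≡ 22, 98^128 ≡ 150 (mod 167).
Test 98^d mod 167 for each divisor d in increasing order:
98^1 ≡ 98
98^2 ≡ 85
98^83 = 98^64·98^16·98^2·98^1 ≡ 1  ← first divisor giving 1
The order is 83.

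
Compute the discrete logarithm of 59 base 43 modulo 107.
83

Baby-step giant-step with step n = ⌈√107⌉ = 11.
Baby steps 43^j mod 107 (j:value) for j=0..10: 0:1, 1:43, 2:30, 3:6, 4:44, 5:73, 6:36, 7:50, 8:10, 9:2, 10:86.
Giant-step multiplier: 43^(-11) ≡ 43^(106-11) = 43^95 ≡ 66 (mod 107).
Giant steps γ_i = 59·66^i mod 107: γ_0=59, γ_1=42, γ_2=97, γ_3=89, γ_4=96, γ_5=23, γ_6=20, γ_7=36 (in table at j=6).
x = i·n + j = 7·11 + 6 = 83.
Check: 43^83 ≡ 59 (mod 107).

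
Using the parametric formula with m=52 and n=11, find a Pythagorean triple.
(2583, 1144, 2825)

Euclid's formula: a = m² - n², b = 2mn, c = m² + n²
m = 52, n = 11
a = 52² - 11² = 2704 - 121 = 2583
b = 2 × 52 × 11 = 1144
c = 52² + 11² = 2704 + 121 = 2825
Verification: 2583² + 1144² = 6671889 + 1308736 = 7980625 = 2825² ✓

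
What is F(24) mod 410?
38

Matrix identity: Q^n = [[F_(n+1), F_n], [F_n, F_(n-1)]] with Q = [[1,1],[1,0]].
n = 24 = 11000₂. Square-and-multiply, entries mod 410:
Q^1 = [[1,1],[1,0]]
Q^3 = (Q^1)²·Q = [[3,2],[2,1]]
Q^6 = (Q^3)² = [[13,8],[8,5]]
Q^12 = (Q^6)² = [[233,144],[144,89]]
Q^24 = (Q^12)² = [[405,38],[38,367]]
F_24 mod 410 = Q^24[0][1] = 38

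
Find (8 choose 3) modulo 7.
0

Using Lucas' theorem:
Write n=8 and k=3 in base 7:
n in base 7: [1, 1]
k in base 7: [0, 3]
C(8,3) mod 7 = ∏ C(n_i, k_i) mod 7
Digit binomials (mod 7): C(1,0) = 1; C(1,3) = 0 (k_i > n_i)
Product: 1 × 0 = 0 ≡ 0 (mod 7)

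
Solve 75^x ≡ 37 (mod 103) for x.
57

Baby-step giant-step with step n = ⌈√103⌉ = 11.
Baby steps 75^j mod 103 (j:value) for j=0..10: 0:1, 1:75, 2:63, 3:90, 4:55, 5:5, 6:66, 7:6, 8:38, 9:69, 10:25.
Giant-step multiplier: 75^(-11) ≡ 75^(102-11) = 75^91 ≡ 54 (mod 103).
Giant steps γ_i = 37·54^i mod 103: γ_0=37, γ_1=41, γ_2=51, γ_3=76, γ_4=87, γ_5=63 (in table at j=2).
x = i·n + j = 5·11 + 2 = 57.
Check: 75^57 ≡ 37 (mod 103).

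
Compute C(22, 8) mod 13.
9

Using Lucas' theorem:
Write n=22 and k=8 in base 13:
n in base 13: [1, 9]
k in base 13: [0, 8]
C(22,8) mod 13 = ∏ C(n_i, k_i) mod 13
Digit binomials (mod 13): C(1,0) = 1; C(9,8) = 9
Product: 1 × 9 = 9 ≡ 9 (mod 13)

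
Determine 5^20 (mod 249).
121

Repeated squaring. Binary of 20 = 10100.
5^1 ≡ 5 (mod 249); 5^2 ≡ 25 (mod 249); 5^4 ≡ 127 (mod 249); 5^8 ≡ 193 (mod 249); 5^16 ≡ 148 (mod 249)
5^20 = 5^4 × 5^16 ≡ 121 (mod 249)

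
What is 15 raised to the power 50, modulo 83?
40

Repeated squaring. Binary of 50 = 110010.
15^1 ≡ 15 (mod 83); 15^2 ≡ 59 (mod 83); 15^4 ≡ 78 (mod 83); 15^8 ≡ 25 (mod 83); 15^16 ≡ 44 (mod 83); 15^32 ≡ 27 (mod 83)
15^50 = 15^2 × 15^16 × 15^32 ≡ 40 (mod 83)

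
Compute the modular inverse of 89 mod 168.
17

gcd(89, 168) = 1, so the inverse exists.
Extended Euclidean algorithm on (168, 89):
168 = 1 × 89 + 79  ⟹  79 = (1)·168 + (-1)·89
89 = 1 × 79 + 10  ⟹  10 = (-1)·168 + (2)·89
79 = 7 × 10 + 9  ⟹  9 = (8)·168 + (-15)·89
10 = 1 × 9 + 1  ⟹  1 = (-9)·168 + (17)·89
So (17)·89 ≡ 1 (mod 168), i.e. 89^(-1) ≡ 17 (mod 168).
Check: 89 × 17 = 1513 ≡ 1 (mod 168)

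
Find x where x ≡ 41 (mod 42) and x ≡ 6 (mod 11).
83

Using Chinese Remainder Theorem:
M = 42 × 11 = 462
M1 = 11, M2 = 42
y1 = 11^(-1) mod 42 = 23
y2 = 42^(-1) mod 11 = 5
x = (41×11×23 + 6×42×5) mod 462 = 83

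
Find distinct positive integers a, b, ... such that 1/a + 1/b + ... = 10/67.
1/7 + 1/157 + 1/36817 + 1/2710946161

Greedy algorithm:
10/67: ceiling(67/10) = 7, use 1/7
3/469: ceiling(469/3) = 157, use 1/157
2/73633: ceiling(73633/2) = 36817, use 1/36817
1/2710946161: ceiling(2710946161/1) = 2710946161, use 1/2710946161
Result: 10/67 = 1/7 + 1/157 + 1/36817 + 1/2710946161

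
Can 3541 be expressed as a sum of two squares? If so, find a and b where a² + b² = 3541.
25² + 54² (a=25, b=54)

Factorization: 3541 = 3541
By Fermat: n is sum of two squares iff every prime p ≡ 3 (mod 4) appears to even power.
All primes ≡ 3 (mod 4) appear to even power.
Search a = 0, 1, 2, … for 3541 - a² a perfect square: first hit at a = 25: 3541 - 625 = 2916 = 54².
3541 = 25² + 54² = 625 + 2916 ✓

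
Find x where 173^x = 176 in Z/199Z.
197

Baby-step giant-step with step n = ⌈√199⌉ = 15.
Baby steps 173^j mod 199 (j:value) for j=0..14: 0:1, 1:173, 2:79, 3:135, 4:72, 5:118, 6:116, 7:168, 8:10, 9:138, 10:193, 11:156, 12:123, 13:185, 14:165.
Giant-step multiplier: 173^(-15) ≡ 173^(198-15) = 173^183 ≡ 147 (mod 199).
Giant steps γ_i = 176·147^i mod 199: γ_0=176, γ_1=2, γ_2=95, γ_3=35, γ_4=170, γ_5=115, γ_6=189, γ_7=122, γ_8=24, γ_9=145, γ_10=22, γ_11=50, γ_12=186, γ_13=79 (in table at j=2).
x = i·n + j = 13·15 + 2 = 197.
Check: 173^197 ≡ 176 (mod 199).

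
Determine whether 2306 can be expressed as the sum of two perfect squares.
25² + 41² (a=25, b=41)

Factorization: 2306 = 2 × 1153
By Fermat: n is sum of two squares iff every prime p ≡ 3 (mod 4) appears to even power.
All primes ≡ 3 (mod 4) appear to even power.
Search a = 0, 1, 2, … for 2306 - a² a perfect square: first hit at a = 25: 2306 - 625 = 1681 = 41².
2306 = 25² + 41² = 625 + 1681 ✓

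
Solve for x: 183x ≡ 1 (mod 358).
45

gcd(183, 358) = 1, so the inverse exists.
Extended Euclidean algorithm on (358, 183):
358 = 1 × 183 + 175  ⟹  175 = (1)·358 + (-1)·183
183 = 1 × 175 + 8  ⟹  8 = (-1)·358 + (2)·183
175 = 21 × 8 + 7  ⟹  7 = (22)·358 + (-43)·183
8 = 1 × 7 + 1  ⟹  1 = (-23)·358 + (45)·183
So (45)·183 ≡ 1 (mod 358), i.e. 183^(-1) ≡ 45 (mod 358).
Check: 183 × 45 = 8235 ≡ 1 (mod 358)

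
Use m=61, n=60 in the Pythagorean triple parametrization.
(121, 7320, 7321)

Euclid's formula: a = m² - n², b = 2mn, c = m² + n²
m = 61, n = 60
a = 61² - 60² = 3721 - 3600 = 121
b = 2 × 61 × 60 = 7320
c = 61² + 60² = 3721 + 3600 = 7321
Verification: 121² + 7320² = 14641 + 53582400 = 53597041 = 7321² ✓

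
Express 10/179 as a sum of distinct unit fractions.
1/18 + 1/3222

Greedy algorithm:
10/179: ceiling(179/10) = 18, use 1/18
1/3222: ceiling(3222/1) = 3222, use 1/3222
Result: 10/179 = 1/18 + 1/3222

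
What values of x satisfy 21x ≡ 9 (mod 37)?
x ≡ 11 (mod 37)

gcd(21, 37) = 1, which divides 9, so solutions exist.
Find 21^(-1) mod 37 by the extended Euclidean algorithm:
37 = 1 × 21 + 16  ⟹  16 = (1)·37 + (-1)·21
21 = 1 × 16 + 5  ⟹  5 = (-1)·37 + (2)·21
16 = 3 × 5 + 1  ⟹  1 = (4)·37 + (-7)·21
So (-7)·21 ≡ 1 (mod 37), i.e. 21^(-1) ≡ -7 ≡ 30 (mod 37).
x ≡ 30 × 9 = 270 ≡ 11 (mod 37).
Check: 21 × 11 = 231 ≡ 9 (mod 37).
Unique solution: x ≡ 11 (mod 37)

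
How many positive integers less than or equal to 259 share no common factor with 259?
216

259 = 7 × 37
φ(n) = n × ∏(1 - 1/p) for each prime p dividing n
φ(259) = 259 × (1 - 1/7) × (1 - 1/37) = 216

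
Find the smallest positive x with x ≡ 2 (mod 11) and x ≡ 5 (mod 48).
101

Using Chinese Remainder Theorem:
M = 11 × 48 = 528
M1 = 48, M2 = 11
y1 = 48^(-1) mod 11 = 3
y2 = 11^(-1) mod 48 = 35
x = (2×48×3 + 5×11×35) mod 528 = 101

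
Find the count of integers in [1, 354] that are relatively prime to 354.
116

354 = 2 × 3 × 59
φ(n) = n × ∏(1 - 1/p) for each prime p dividing n
φ(354) = 354 × (1 - 1/2) × (1 - 1/3) × (1 - 1/59) = 116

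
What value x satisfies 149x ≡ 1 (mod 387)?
200

gcd(149, 387) = 1, so the inverse exists.
Extended Euclidean algorithm on (387, 149):
387 = 2 × 149 + 89  ⟹  89 = (1)·387 + (-2)·149
149 = 1 × 89 + 60  ⟹  60 = (-1)·387 + (3)·149
89 = 1 × 60 + 29  ⟹  29 = (2)·387 + (-5)·149
60 = 2 × 29 + 2  ⟹  2 = (-5)·387 + (13)·149
29 = 14 × 2 + 1  ⟹  1 = (72)·387 + (-187)·149
So (-187)·149 ≡ 1 (mod 387), i.e. 149^(-1) ≡ -187 ≡ 200 (mod 387).
Check: 149 × 200 = 29800 ≡ 1 (mod 387)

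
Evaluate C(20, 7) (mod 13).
1

Using Lucas' theorem:
Write n=20 and k=7 in base 13:
n in base 13: [1, 7]
k in base 13: [0, 7]
C(20,7) mod 13 = ∏ C(n_i, k_i) mod 13
Digit binomials (mod 13): C(1,0) = 1; C(7,7) = 1
Product: 1 × 1 = 1 ≡ 1 (mod 13)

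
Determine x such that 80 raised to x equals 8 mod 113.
108

Baby-step giant-step with step n = ⌈√113⌉ = 11.
Baby steps 80^j mod 113 (j:value) for j=0..10: 0:1, 1:80, 2:72, 3:110, 4:99, 5:10, 6:9, 7:42, 8:83, 9:86, 10:100.
Giant-step multiplier: 80^(-11) ≡ 80^(112-11) = 80^101 ≡ 54 (mod 113).
Giant steps γ_i = 8·54^i mod 113: γ_0=8, γ_1=93, γ_2=50, γ_3=101, γ_4=30, γ_5=38, γ_6=18, γ_7=68, γ_8=56, γ_9=86 (in table at j=9).
x = i·n + j = 9·11 + 9 = 108.
Check: 80^108 ≡ 8 (mod 113).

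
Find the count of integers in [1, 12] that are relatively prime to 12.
4

12 = 2^2 × 3
φ(n) = n × ∏(1 - 1/p) for each prime p dividing n
φ(12) = 12 × (1 - 1/2) × (1 - 1/3) = 4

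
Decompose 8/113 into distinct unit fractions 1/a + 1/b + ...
1/15 + 1/243 + 1/68648 + 1/9425027160

Greedy algorithm:
8/113: ceiling(113/8) = 15, use 1/15
7/1695: ceiling(1695/7) = 243, use 1/243
2/137295: ceiling(137295/2) = 68648, use 1/68648
1/9425027160: ceiling(9425027160/1) = 9425027160, use 1/9425027160
Result: 8/113 = 1/15 + 1/243 + 1/68648 + 1/9425027160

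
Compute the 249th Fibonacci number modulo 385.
34

Matrix identity: Q^n = [[F_(n+1), F_n], [F_n, F_(n-1)]] with Q = [[1,1],[1,0]].
n = 249 = 11111001₂. Square-and-multiply, entries mod 385:
Q^1 = [[1,1],[1,0]]
Q^3 = (Q^1)²·Q = [[3,2],[2,1]]
Q^7 = (Q^3)²·Q = [[21,13],[13,8]]
Q^15 = (Q^7)²·Q = [[217,225],[225,377]]
Q^31 = (Q^15)²·Q = [[364,309],[309,55]]
Q^62 = (Q^31)² = [[57,111],[111,331]]
Q^124 = (Q^62)² = [[170,333],[333,222]]
Q^249 = (Q^124)²·Q = [[55,34],[34,21]]
F_249 mod 385 = Q^249[0][1] = 34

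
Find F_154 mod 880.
487

Matrix identity: Q^n = [[F_(n+1), F_n], [F_n, F_(n-1)]] with Q = [[1,1],[1,0]].
n = 154 = 10011010₂. Square-and-multiply, entries mod 880:
Q^1 = [[1,1],[1,0]]
Q^2 = (Q^1)² = [[2,1],[1,1]]
Q^4 = (Q^2)² = [[5,3],[3,2]]
Q^9 = (Q^4)²·Q = [[55,34],[34,21]]
Q^19 = (Q^9)²·Q = [[605,661],[661,824]]
Q^38 = (Q^19)² = [[386,329],[329,57]]
Q^77 = (Q^38)²·Q = [[824,277],[277,547]]
Q^154 = (Q^77)² = [[665,487],[487,178]]
F_154 mod 880 = Q^154[0][1] = 487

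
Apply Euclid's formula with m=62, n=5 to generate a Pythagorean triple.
(3819, 620, 3869)

Euclid's formula: a = m² - n², b = 2mn, c = m² + n²
m = 62, n = 5
a = 62² - 5² = 3844 - 25 = 3819
b = 2 × 62 × 5 = 620
c = 62² + 5² = 3844 + 25 = 3869
Verification: 3819² + 620² = 14584761 + 384400 = 14969161 = 3869² ✓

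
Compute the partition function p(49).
173525

p(n) counts ways to write n as a sum of positive integers (order ignored).
Euler's pentagonal recurrence: p(k) = p(k-1) + p(k-2) - p(k-5) - p(k-7) + p(k-12) + p(k-15) - ... (offsets j(3j∓1)/2, signs ++--, p(0)=1, p(<0)=0).
DP table for k = 0..48: p(0)=1, p(1)=1, p(2)=2, p(3)=3, p(4)=5, p(5)=7, p(6)=11, p(7)=15, p(8)=22, p(9)=30, p(10)=42, p(11)=56, p(12)=77, p(13)=101, p(14)=135, p(15)=176, p(16)=231, p(17)=297, p(18)=385, p(19)=490, p(20)=627, p(21)=792, p(22)=1002, p(23)=1255, p(24)=1575, p(25)=1958, p(26)=2436, p(27)=3010, p(28)=3718, p(29)=4565, p(30)=5604, p(31)=6842, p(32)=8349, p(33)=10143, p(34)=12310, p(35)=14883, p(36)=17977, p(37)=21637, p(38)=26015, p(39)=31185, p(40)=37338, p(41)=44583, p(42)=53174, p(43)=63261, p(44)=75175, p(45)=89134, p(46)=105558, p(47)=124754, p(48)=147273.
Final step: p(49) = p(48) + p(47) - p(44) - p(42) + p(37) + p(34) - p(27) - p(23) + p(14) + p(9)
= 147273 + 124754 - 75175 - 53174 + 21637 + 12310 - 3010 - 1255 + 135 + 30
= 173525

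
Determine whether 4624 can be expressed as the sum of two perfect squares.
0² + 68² (a=0, b=68)

Factorization: 4624 = 2^4 × 17^2
By Fermat: n is sum of two squares iff every prime p ≡ 3 (mod 4) appears to even power.
All primes ≡ 3 (mod 4) appear to even power.
Search a = 0, 1, 2, … for 4624 - a² a perfect square: first hit at a = 0: 4624 - 0 = 4624 = 68².
4624 = 0² + 68² = 0 + 4624 ✓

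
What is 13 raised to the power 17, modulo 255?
13

Repeated squaring. Binary of 17 = 10001.
13^1 ≡ 13 (mod 255); 13^2 ≡ 169 (mod 255); 13^4 ≡ 1 (mod 255); 13^8 ≡ 1 (mod 255); 13^16 ≡ 1 (mod 255)
13^17 = 13^1 × 13^16 ≡ 13 (mod 255)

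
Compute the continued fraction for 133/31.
[4; 3, 2, 4]

Euclidean algorithm steps:
133 = 4 × 31 + 9
31 = 3 × 9 + 4
9 = 2 × 4 + 1
4 = 4 × 1 + 0
Continued fraction: [4; 3, 2, 4]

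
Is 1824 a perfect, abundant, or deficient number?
abundant

Proper divisors of 1824: sum = 1 + 2 + 3 + 4 + 6 + 8 + 12 + 16 + ... + 304 + 456 + 608 + 912 (23 divisors) = 3216
Since 3216 > 1824, 1824 is abundant.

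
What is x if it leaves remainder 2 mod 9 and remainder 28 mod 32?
92

Using Chinese Remainder Theorem:
M = 9 × 32 = 288
M1 = 32, M2 = 9
y1 = 32^(-1) mod 9 = 2
y2 = 9^(-1) mod 32 = 25
x = (2×32×2 + 28×9×25) mod 288 = 92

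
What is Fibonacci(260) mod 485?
160

Matrix identity: Q^n = [[F_(n+1), F_n], [F_n, F_(n-1)]] with Q = [[1,1],[1,0]].
n = 260 = 100000100₂. Square-and-multiply, entries mod 485:
Q^1 = [[1,1],[1,0]]
Q^2 = (Q^1)² = [[2,1],[1,1]]
Q^4 = (Q^2)² = [[5,3],[3,2]]
Q^8 = (Q^4)² = [[34,21],[21,13]]
Q^16 = (Q^8)² = [[142,17],[17,125]]
Q^32 = (Q^16)² = [[83,174],[174,394]]
Q^65 = (Q^32)²·Q = [[368,305],[305,63]]
Q^130 = (Q^65)² = [[14,20],[20,479]]
Q^260 = (Q^130)² = [[111,160],[160,436]]
F_260 mod 485 = Q^260[0][1] = 160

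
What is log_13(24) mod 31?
23

Baby-step giant-step with step n = ⌈√31⌉ = 6.
Baby steps 13^j mod 31 (j:value) for j=0..5: 0:1, 1:13, 2:14, 3:27, 4:10, 5:6.
Giant-step multiplier: 13^(-6) ≡ 13^(30-6) = 13^24 ≡ 2 (mod 31).
Giant steps γ_i = 24·2^i mod 31: γ_0=24, γ_1=17, γ_2=3, γ_3=6 (in table at j=5).
x = i·n + j = 3·6 + 5 = 23.
Check: 13^23 ≡ 24 (mod 31).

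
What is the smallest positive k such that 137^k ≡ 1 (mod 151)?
75

151 is prime, so ord(137) divides φ(151) = 150.
Divisors of 150: 1, 2, 3, 5, 6, 10, 15, 25, 30, 50, 75, 150.
Repeated squaring: 137^1 ≡ 137, 137^2 ≡ 45, 137^4 ≡ 62, 137^8 ≡ 69, 137^16 ≡ 80, 137^32 ≡ 58, 137^64 ≡ 42, 137^128 ≡ 103 (mod 151).
Test 137^d mod 151 for each divisor d in increasing order:
137^1 ≡ 137
137^2 ≡ 45
137^3 = 137^2·137^1 ≡ 125
137^5 = 137^4·137^1 ≡ 38
137^6 = 137^4·137^2 ≡ 72
137^10 = 137^8·137^2 ≡ 85
137^15 = 137^8·137^4·137^2·137^1 ≡ 59
137^25 = 137^16·137^8·137^1 ≡ 32
137^30 = 137^16·137^8·137^4·137^2 ≡ 8
137^50 = 137^32·137^16·137^2 ≡ 118
137^75 = 137^64·137^8·137^2·137^1 ≡ 1  ← first divisor giving 1
The order is 75.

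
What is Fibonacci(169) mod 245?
244

Matrix identity: Q^n = [[F_(n+1), F_n], [F_n, F_(n-1)]] with Q = [[1,1],[1,0]].
n = 169 = 10101001₂. Square-and-multiply, entries mod 245:
Q^1 = [[1,1],[1,0]]
Q^2 = (Q^1)² = [[2,1],[1,1]]
Q^5 = (Q^2)²·Q = [[8,5],[5,3]]
Q^10 = (Q^5)² = [[89,55],[55,34]]
Q^21 = (Q^10)²·Q = [[71,166],[166,150]]
Q^42 = (Q^21)² = [[12,181],[181,76]]
Q^84 = (Q^42)² = [[75,3],[3,72]]
Q^169 = (Q^84)²·Q = [[195,244],[244,196]]
F_169 mod 245 = Q^169[0][1] = 244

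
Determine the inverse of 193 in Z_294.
163

gcd(193, 294) = 1, so the inverse exists.
Extended Euclidean algorithm on (294, 193):
294 = 1 × 193 + 101  ⟹  101 = (1)·294 + (-1)·193
193 = 1 × 101 + 92  ⟹  92 = (-1)·294 + (2)·193
101 = 1 × 92 + 9  ⟹  9 = (2)·294 + (-3)·193
92 = 10 × 9 + 2  ⟹  2 = (-21)·294 + (32)·193
9 = 4 × 2 + 1  ⟹  1 = (86)·294 + (-131)·193
So (-131)·193 ≡ 1 (mod 294), i.e. 193^(-1) ≡ -131 ≡ 163 (mod 294).
Check: 193 × 163 = 31459 ≡ 1 (mod 294)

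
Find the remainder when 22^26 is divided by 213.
151

Repeated squaring. Binary of 26 = 11010.
22^1 ≡ 22 (mod 213); 22^2 ≡ 58 (mod 213); 22^4 ≡ 169 (mod 213); 22^8 ≡ 19 (mod 213); 22^16 ≡ 148 (mod 213)
22^26 = 22^2 × 22^8 × 22^16 ≡ 151 (mod 213)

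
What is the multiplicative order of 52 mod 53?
2

53 is prime, so ord(52) divides φ(53) = 52.
Divisors of 52: 1, 2, 4, 13, 26, 52.
Repeated squaring: 52^1 ≡ 52, 52^2 ≡ 1, 52^4 ≡ 1, 52^8 ≡ 1, 52^16 ≡ 1, 52^32 ≡ 1 (mod 53).
Test 52^d mod 53 for each divisor d in increasing order:
52^1 ≡ 52
52^2 ≡ 1  ← first divisor giving 1
The order is 2.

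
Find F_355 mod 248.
5

Matrix identity: Q^n = [[F_(n+1), F_n], [F_n, F_(n-1)]] with Q = [[1,1],[1,0]].
n = 355 = 101100011₂. Square-and-multiply, entries mod 248:
Q^1 = [[1,1],[1,0]]
Q^2 = (Q^1)² = [[2,1],[1,1]]
Q^5 = (Q^2)²·Q = [[8,5],[5,3]]
Q^11 = (Q^5)²·Q = [[144,89],[89,55]]
Q^22 = (Q^11)² = [[137,103],[103,34]]
Q^44 = (Q^22)² = [[114,5],[5,109]]
Q^88 = (Q^44)² = [[125,123],[123,2]]
Q^177 = (Q^88)²·Q = [[247,2],[2,245]]
Q^355 = (Q^177)²·Q = [[245,5],[5,240]]
F_355 mod 248 = Q^355[0][1] = 5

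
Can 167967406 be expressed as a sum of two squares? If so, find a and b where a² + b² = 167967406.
Not possible

Factorization: 167967406 = 2 × 41 × 127^3
By Fermat: n is sum of two squares iff every prime p ≡ 3 (mod 4) appears to even power.
Prime(s) ≡ 3 (mod 4) with odd exponent: [(127, 3)]
Therefore 167967406 cannot be expressed as a² + b².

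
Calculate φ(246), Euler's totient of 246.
80

246 = 2 × 3 × 41
φ(n) = n × ∏(1 - 1/p) for each prime p dividing n
φ(246) = 246 × (1 - 1/2) × (1 - 1/3) × (1 - 1/41) = 80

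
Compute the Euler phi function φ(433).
432

433 = 433
φ(n) = n × ∏(1 - 1/p) for each prime p dividing n
φ(433) = 433 × (1 - 1/433) = 432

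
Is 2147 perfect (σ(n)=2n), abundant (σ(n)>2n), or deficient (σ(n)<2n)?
deficient

Proper divisors of 2147: sum = 1 + 19 + 113 = 133
Since 133 < 2147, 2147 is deficient.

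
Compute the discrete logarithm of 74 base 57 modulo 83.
5

Baby-step giant-step with step n = ⌈√83⌉ = 10.
Baby steps 57^j mod 83 (j:value) for j=0..9: 0:1, 1:57, 2:12, 3:20, 4:61, 5:74, 6:68, 7:58, 8:69, 9:32.
h = 74 is already in the table at j=5, so x = 5.
Check: 57^5 ≡ 74 (mod 83).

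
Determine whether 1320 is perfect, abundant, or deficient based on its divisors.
abundant

Proper divisors of 1320: sum = 1 + 2 + 3 + 4 + 5 + 6 + 8 + 10 + ... + 264 + 330 + 440 + 660 (31 divisors) = 3000
Since 3000 > 1320, 1320 is abundant.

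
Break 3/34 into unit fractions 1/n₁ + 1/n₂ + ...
1/12 + 1/204

Greedy algorithm:
3/34: ceiling(34/3) = 12, use 1/12
1/204: ceiling(204/1) = 204, use 1/204
Result: 3/34 = 1/12 + 1/204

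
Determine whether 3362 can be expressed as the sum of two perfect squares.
31² + 49² (a=31, b=49)

Factorization: 3362 = 2 × 41^2
By Fermat: n is sum of two squares iff every prime p ≡ 3 (mod 4) appears to even power.
All primes ≡ 3 (mod 4) appear to even power.
Search a = 0, 1, 2, … for 3362 - a² a perfect square: first hit at a = 31: 3362 - 961 = 2401 = 49².
3362 = 31² + 49² = 961 + 2401 ✓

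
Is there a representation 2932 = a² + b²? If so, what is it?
4² + 54² (a=4, b=54)

Factorization: 2932 = 2^2 × 733
By Fermat: n is sum of two squares iff every prime p ≡ 3 (mod 4) appears to even power.
All primes ≡ 3 (mod 4) appear to even power.
Search a = 0, 1, 2, … for 2932 - a² a perfect square: first hit at a = 4: 2932 - 16 = 2916 = 54².
2932 = 4² + 54² = 16 + 2916 ✓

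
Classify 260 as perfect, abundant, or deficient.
abundant

Proper divisors of 260: sum = 1 + 2 + 4 + 5 + 10 + 13 + 20 + 26 + 52 + 65 + 130 = 328
Since 328 > 260, 260 is abundant.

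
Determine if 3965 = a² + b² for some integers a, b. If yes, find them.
11² + 62² (a=11, b=62)

Factorization: 3965 = 5 × 13 × 61
By Fermat: n is sum of two squares iff every prime p ≡ 3 (mod 4) appears to even power.
All primes ≡ 3 (mod 4) appear to even power.
Search a = 0, 1, 2, … for 3965 - a² a perfect square: first hit at a = 11: 3965 - 121 = 3844 = 62².
3965 = 11² + 62² = 121 + 3844 ✓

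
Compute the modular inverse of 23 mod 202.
123

gcd(23, 202) = 1, so the inverse exists.
Extended Euclidean algorithm on (202, 23):
202 = 8 × 23 + 18  ⟹  18 = (1)·202 + (-8)·23
23 = 1 × 18 + 5  ⟹  5 = (-1)·202 + (9)·23
18 = 3 × 5 + 3  ⟹  3 = (4)·202 + (-35)·23
5 = 1 × 3 + 2  ⟹  2 = (-5)·202 + (44)·23
3 = 1 × 2 + 1  ⟹  1 = (9)·202 + (-79)·23
So (-79)·23 ≡ 1 (mod 202), i.e. 23^(-1) ≡ -79 ≡ 123 (mod 202).
Check: 23 × 123 = 2829 ≡ 1 (mod 202)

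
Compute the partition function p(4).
5

p(n) counts ways to write n as a sum of positive integers (order ignored).
Examples: 4; 3 + 1; 2 + 2; 2 + 1 + 1; 1 + 1 + 1 + 1
p(4) = 5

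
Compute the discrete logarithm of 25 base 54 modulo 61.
56

Baby-step giant-step with step n = ⌈√61⌉ = 8.
Baby steps 54^j mod 61 (j:value) for j=0..7: 0:1, 1:54, 2:49, 3:23, 4:22, 5:29, 6:41, 7:18.
Giant-step multiplier: 54^(-8) ≡ 54^(60-8) = 54^52 ≡ 15 (mod 61).
Giant steps γ_i = 25·15^i mod 61: γ_0=25, γ_1=9, γ_2=13, γ_3=12, γ_4=58, γ_5=16, γ_6=57, γ_7=1 (in table at j=0).
x = i·n + j = 7·8 + 0 = 56.
Check: 54^56 ≡ 25 (mod 61).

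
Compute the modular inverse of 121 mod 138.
73

gcd(121, 138) = 1, so the inverse exists.
Extended Euclidean algorithm on (138, 121):
138 = 1 × 121 + 17  ⟹  17 = (1)·138 + (-1)·121
121 = 7 × 17 + 2  ⟹  2 = (-7)·138 + (8)·121
17 = 8 × 2 + 1  ⟹  1 = (57)·138 + (-65)·121
So (-65)·121 ≡ 1 (mod 138), i.e. 121^(-1) ≡ -65 ≡ 73 (mod 138).
Check: 121 × 73 = 8833 ≡ 1 (mod 138)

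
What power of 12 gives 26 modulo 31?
5

Baby-step giant-step with step n = ⌈√31⌉ = 6.
Baby steps 12^j mod 31 (j:value) for j=0..5: 0:1, 1:12, 2:20, 3:23, 4:28, 5:26.
h = 26 is already in the table at j=5, so x = 5.
Check: 12^5 ≡ 26 (mod 31).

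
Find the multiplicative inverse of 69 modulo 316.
229

gcd(69, 316) = 1, so the inverse exists.
Extended Euclidean algorithm on (316, 69):
316 = 4 × 69 + 40  ⟹  40 = (1)·316 + (-4)·69
69 = 1 × 40 + 29  ⟹  29 = (-1)·316 + (5)·69
40 = 1 × 29 + 11  ⟹  11 = (2)·316 + (-9)·69
29 = 2 × 11 + 7  ⟹  7 = (-5)·316 + (23)·69
11 = 1 × 7 + 4  ⟹  4 = (7)·316 + (-32)·69
7 = 1 × 4 + 3  ⟹  3 = (-12)·316 + (55)·69
4 = 1 × 3 + 1  ⟹  1 = (19)·316 + (-87)·69
So (-87)·69 ≡ 1 (mod 316), i.e. 69^(-1) ≡ -87 ≡ 229 (mod 316).
Check: 69 × 229 = 15801 ≡ 1 (mod 316)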